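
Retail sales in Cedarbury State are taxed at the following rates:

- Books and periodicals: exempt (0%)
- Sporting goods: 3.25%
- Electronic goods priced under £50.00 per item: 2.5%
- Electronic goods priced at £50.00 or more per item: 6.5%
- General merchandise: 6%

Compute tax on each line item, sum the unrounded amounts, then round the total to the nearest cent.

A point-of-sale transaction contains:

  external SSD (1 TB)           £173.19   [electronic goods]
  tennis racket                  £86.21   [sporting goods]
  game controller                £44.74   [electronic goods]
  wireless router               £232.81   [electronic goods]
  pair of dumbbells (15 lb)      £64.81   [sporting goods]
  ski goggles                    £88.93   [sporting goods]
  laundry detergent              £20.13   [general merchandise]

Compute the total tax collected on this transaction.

£36.51

External SSD (1 TB) £173.19: electronic goods, £50.00 or more → 6.5% → £11.25735
Tennis racket £86.21: sporting goods → 3.25% → £2.801825
Game controller £44.74: electronic goods, under £50.00 → 2.5% → £1.1185
Wireless router £232.81: electronic goods, £50.00 or more → 6.5% → £15.13265
Pair of dumbbells (15 lb) £64.81: sporting goods → 3.25% → £2.106325
Ski goggles £88.93: sporting goods → 3.25% → £2.890225
Laundry detergent £20.13: general merchandise → 6% → £1.2078
Unrounded tax sum = £36.514675 → £36.51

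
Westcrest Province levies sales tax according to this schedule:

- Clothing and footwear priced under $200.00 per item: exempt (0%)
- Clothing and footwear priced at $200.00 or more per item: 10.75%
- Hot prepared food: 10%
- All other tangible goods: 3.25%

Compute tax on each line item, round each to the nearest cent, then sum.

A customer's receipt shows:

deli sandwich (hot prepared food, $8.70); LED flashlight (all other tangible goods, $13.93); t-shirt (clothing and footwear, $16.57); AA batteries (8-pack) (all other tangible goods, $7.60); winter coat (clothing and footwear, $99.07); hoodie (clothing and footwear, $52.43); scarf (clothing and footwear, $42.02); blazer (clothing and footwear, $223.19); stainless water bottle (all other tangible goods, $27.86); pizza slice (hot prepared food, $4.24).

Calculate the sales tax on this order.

Deli sandwich $8.70: hot prepared food → 10% → $0.87
LED flashlight $13.93: all other tangible goods → 3.25% → $0.45
T-shirt $16.57: clothing and footwear, under $200.00 → 0% → $0.00
AA batteries (8-pack) $7.60: all other tangible goods → 3.25% → $0.25
Winter coat $99.07: clothing and footwear, under $200.00 → 0% → $0.00
Hoodie $52.43: clothing and footwear, under $200.00 → 0% → $0.00
Scarf $42.02: clothing and footwear, under $200.00 → 0% → $0.00
Blazer $223.19: clothing and footwear, $200.00 or more → 10.75% → $23.99
Stainless water bottle $27.86: all other tangible goods → 3.25% → $0.91
Pizza slice $4.24: hot prepared food → 10% → $0.42
Total tax = $0.87 + $0.45 + $0.25 + $23.99 + $0.91 + $0.42 = $26.89

$26.89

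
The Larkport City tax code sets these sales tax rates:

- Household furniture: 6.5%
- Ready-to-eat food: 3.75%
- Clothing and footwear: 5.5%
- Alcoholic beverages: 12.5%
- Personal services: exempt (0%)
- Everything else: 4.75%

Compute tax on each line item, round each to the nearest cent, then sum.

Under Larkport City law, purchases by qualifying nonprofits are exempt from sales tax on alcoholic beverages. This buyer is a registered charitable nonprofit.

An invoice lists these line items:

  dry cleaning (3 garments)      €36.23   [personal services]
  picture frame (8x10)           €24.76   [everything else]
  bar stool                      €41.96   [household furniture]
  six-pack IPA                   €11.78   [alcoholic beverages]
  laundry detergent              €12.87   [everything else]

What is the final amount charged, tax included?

Dry cleaning (3 garments) €36.23: personal services → 0% → €0.00
Picture frame (8x10) €24.76: everything else → 4.75% → €1.18
Bar stool €41.96: household furniture → 6.5% → €2.73
Six-pack IPA €11.78: alcoholic beverages, buyer-exempt → 0% → €0.00
Laundry detergent €12.87: everything else → 4.75% → €0.61
Subtotal = €127.60; tax = €4.52; total due = €132.12

€132.12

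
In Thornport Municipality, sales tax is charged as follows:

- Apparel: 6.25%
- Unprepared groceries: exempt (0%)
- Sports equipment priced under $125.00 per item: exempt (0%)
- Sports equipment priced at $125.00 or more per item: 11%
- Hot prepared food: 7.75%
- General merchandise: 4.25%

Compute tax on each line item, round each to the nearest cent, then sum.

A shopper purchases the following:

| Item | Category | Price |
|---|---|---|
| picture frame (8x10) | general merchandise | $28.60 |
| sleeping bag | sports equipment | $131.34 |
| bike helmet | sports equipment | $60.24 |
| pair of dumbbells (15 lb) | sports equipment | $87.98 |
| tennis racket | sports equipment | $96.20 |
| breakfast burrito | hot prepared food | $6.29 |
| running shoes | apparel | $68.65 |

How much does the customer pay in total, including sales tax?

$499.75

Picture frame (8x10) $28.60: general merchandise → 4.25% → $1.22
Sleeping bag $131.34: sports equipment, $125.00 or more → 11% → $14.45
Bike helmet $60.24: sports equipment, under $125.00 → 0% → $0.00
Pair of dumbbells (15 lb) $87.98: sports equipment, under $125.00 → 0% → $0.00
Tennis racket $96.20: sports equipment, under $125.00 → 0% → $0.00
Breakfast burrito $6.29: hot prepared food → 7.75% → $0.49
Running shoes $68.65: apparel → 6.25% → $4.29
Subtotal = $479.30; tax = $20.45; total due = $499.75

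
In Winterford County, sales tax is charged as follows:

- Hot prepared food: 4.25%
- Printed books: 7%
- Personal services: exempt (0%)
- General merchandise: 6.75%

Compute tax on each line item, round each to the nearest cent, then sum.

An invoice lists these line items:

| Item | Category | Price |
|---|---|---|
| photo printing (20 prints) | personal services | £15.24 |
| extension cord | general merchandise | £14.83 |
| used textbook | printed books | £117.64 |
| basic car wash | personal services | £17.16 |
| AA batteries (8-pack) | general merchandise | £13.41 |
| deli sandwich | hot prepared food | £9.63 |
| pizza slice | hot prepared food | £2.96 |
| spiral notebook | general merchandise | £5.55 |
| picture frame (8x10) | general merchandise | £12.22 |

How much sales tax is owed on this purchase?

Photo printing (20 prints) £15.24: personal services → 0% → £0.00
Extension cord £14.83: general merchandise → 6.75% → £1.00
Used textbook £117.64: printed books → 7% → £8.23
Basic car wash £17.16: personal services → 0% → £0.00
AA batteries (8-pack) £13.41: general merchandise → 6.75% → £0.91
Deli sandwich £9.63: hot prepared food → 4.25% → £0.41
Pizza slice £2.96: hot prepared food → 4.25% → £0.13
Spiral notebook £5.55: general merchandise → 6.75% → £0.37
Picture frame (8x10) £12.22: general merchandise → 6.75% → £0.82
Total tax = £1.00 + £8.23 + £0.91 + £0.41 + £0.13 + £0.37 + £0.82 = £11.87

£11.87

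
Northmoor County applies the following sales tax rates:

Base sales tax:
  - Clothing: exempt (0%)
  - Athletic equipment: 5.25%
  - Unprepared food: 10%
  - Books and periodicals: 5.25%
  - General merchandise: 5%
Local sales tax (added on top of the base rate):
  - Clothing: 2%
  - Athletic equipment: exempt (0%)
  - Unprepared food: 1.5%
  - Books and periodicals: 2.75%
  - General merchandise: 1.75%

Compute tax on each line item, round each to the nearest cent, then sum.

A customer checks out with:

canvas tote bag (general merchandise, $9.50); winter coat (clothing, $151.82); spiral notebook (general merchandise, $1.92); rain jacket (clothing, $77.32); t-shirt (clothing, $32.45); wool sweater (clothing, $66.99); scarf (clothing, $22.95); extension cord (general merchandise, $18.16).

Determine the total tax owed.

$9.04

Canvas tote bag $9.50: general merchandise → 5% + 1.75% local = 6.75% → $0.64
Winter coat $151.82: clothing → 0% + 2% local = 2% → $3.04
Spiral notebook $1.92: general merchandise → 5% + 1.75% local = 6.75% → $0.13
Rain jacket $77.32: clothing → 0% + 2% local = 2% → $1.55
T-shirt $32.45: clothing → 0% + 2% local = 2% → $0.65
Wool sweater $66.99: clothing → 0% + 2% local = 2% → $1.34
Scarf $22.95: clothing → 0% + 2% local = 2% → $0.46
Extension cord $18.16: general merchandise → 5% + 1.75% local = 6.75% → $1.23
Total tax = $0.64 + $3.04 + $0.13 + $1.55 + $0.65 + $1.34 + $0.46 + $1.23 = $9.04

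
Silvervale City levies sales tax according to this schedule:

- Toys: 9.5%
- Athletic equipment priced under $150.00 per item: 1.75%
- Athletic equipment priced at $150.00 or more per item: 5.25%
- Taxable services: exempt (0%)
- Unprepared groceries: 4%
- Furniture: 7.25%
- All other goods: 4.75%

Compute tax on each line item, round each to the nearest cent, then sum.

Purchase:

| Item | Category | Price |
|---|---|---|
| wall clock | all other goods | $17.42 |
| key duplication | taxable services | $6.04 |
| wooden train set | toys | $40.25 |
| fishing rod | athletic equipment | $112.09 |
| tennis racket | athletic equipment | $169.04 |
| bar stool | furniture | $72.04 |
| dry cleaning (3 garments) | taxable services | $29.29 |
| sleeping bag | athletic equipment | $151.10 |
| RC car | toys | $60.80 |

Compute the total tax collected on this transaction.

$34.41

Wall clock $17.42: all other goods → 4.75% → $0.83
Key duplication $6.04: taxable services → 0% → $0.00
Wooden train set $40.25: toys → 9.5% → $3.82
Fishing rod $112.09: athletic equipment, under $150.00 → 1.75% → $1.96
Tennis racket $169.04: athletic equipment, $150.00 or more → 5.25% → $8.87
Bar stool $72.04: furniture → 7.25% → $5.22
Dry cleaning (3 garments) $29.29: taxable services → 0% → $0.00
Sleeping bag $151.10: athletic equipment, $150.00 or more → 5.25% → $7.93
RC car $60.80: toys → 9.5% → $5.78
Total tax = $0.83 + $3.82 + $1.96 + $8.87 + $5.22 + $7.93 + $5.78 = $34.41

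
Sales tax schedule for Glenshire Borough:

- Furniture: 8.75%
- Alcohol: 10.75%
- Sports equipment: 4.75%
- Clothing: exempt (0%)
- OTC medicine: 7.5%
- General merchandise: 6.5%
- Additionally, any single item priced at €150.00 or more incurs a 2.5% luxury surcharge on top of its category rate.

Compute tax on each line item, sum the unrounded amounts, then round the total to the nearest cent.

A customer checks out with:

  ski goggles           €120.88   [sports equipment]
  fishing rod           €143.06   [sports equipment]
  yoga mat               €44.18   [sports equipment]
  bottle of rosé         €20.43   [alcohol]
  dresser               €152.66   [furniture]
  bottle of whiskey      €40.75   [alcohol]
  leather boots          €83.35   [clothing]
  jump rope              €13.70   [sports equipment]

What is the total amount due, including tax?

€658.05

Ski goggles €120.88: sports equipment → 4.75% → €5.7418
Fishing rod €143.06: sports equipment → 4.75% → €6.79535
Yoga mat €44.18: sports equipment → 4.75% → €2.09855
Bottle of rosé €20.43: alcohol → 10.75% → €2.196225
Dresser €152.66: furniture → 8.75% + 2.5% surcharge = 11.25% → €17.17425
Bottle of whiskey €40.75: alcohol → 10.75% → €4.380625
Leather boots €83.35: clothing → 0% → €0.00
Jump rope €13.70: sports equipment → 4.75% → €0.65075
Subtotal = €619.01; unrounded tax = €39.03755 → €39.04; total due = €658.05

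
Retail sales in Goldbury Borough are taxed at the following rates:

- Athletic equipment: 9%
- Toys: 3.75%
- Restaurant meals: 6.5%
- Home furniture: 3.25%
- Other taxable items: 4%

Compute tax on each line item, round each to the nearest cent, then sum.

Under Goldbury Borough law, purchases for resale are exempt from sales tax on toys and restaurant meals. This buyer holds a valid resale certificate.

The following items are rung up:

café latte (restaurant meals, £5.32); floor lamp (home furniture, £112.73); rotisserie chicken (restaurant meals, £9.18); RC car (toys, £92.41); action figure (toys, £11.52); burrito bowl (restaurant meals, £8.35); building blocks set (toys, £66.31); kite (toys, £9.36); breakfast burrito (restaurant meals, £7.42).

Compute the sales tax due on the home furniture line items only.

Floor lamp £112.73: home furniture → 3.25% → £3.66
Tax on home furniture = £3.66

£3.66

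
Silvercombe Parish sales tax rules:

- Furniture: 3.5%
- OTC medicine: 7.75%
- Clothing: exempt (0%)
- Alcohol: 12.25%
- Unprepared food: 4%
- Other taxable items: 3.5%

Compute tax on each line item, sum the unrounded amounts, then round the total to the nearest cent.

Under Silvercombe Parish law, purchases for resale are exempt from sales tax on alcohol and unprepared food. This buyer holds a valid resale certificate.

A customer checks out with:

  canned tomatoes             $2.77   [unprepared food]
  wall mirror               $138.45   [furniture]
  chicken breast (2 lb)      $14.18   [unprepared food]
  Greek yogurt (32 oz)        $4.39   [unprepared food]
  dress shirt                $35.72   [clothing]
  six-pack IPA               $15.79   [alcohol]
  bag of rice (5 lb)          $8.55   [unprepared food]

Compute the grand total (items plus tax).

$224.70

Canned tomatoes $2.77: unprepared food, buyer-exempt → 0% → $0.00
Wall mirror $138.45: furniture → 3.5% → $4.84575
Chicken breast (2 lb) $14.18: unprepared food, buyer-exempt → 0% → $0.00
Greek yogurt (32 oz) $4.39: unprepared food, buyer-exempt → 0% → $0.00
Dress shirt $35.72: clothing → 0% → $0.00
Six-pack IPA $15.79: alcohol, buyer-exempt → 0% → $0.00
Bag of rice (5 lb) $8.55: unprepared food, buyer-exempt → 0% → $0.00
Subtotal = $219.85; unrounded tax = $4.84575 → $4.85; total due = $224.70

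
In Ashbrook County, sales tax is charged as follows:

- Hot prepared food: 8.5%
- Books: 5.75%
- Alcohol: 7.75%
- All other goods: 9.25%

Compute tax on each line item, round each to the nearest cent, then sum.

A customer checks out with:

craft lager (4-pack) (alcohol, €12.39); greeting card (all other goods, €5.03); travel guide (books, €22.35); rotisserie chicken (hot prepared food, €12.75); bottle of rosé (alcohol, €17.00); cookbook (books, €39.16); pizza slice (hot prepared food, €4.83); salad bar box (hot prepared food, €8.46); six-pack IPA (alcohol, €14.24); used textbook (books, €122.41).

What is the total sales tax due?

Craft lager (4-pack) €12.39: alcohol → 7.75% → €0.96
Greeting card €5.03: all other goods → 9.25% → €0.47
Travel guide €22.35: books → 5.75% → €1.29
Rotisserie chicken €12.75: hot prepared food → 8.5% → €1.08
Bottle of rosé €17.00: alcohol → 7.75% → €1.32
Cookbook €39.16: books → 5.75% → €2.25
Pizza slice €4.83: hot prepared food → 8.5% → €0.41
Salad bar box €8.46: hot prepared food → 8.5% → €0.72
Six-pack IPA €14.24: alcohol → 7.75% → €1.10
Used textbook €122.41: books → 5.75% → €7.04
Total tax = €0.96 + €0.47 + €1.29 + €1.08 + €1.32 + €2.25 + €0.41 + €0.72 + €1.10 + €7.04 = €16.64

€16.64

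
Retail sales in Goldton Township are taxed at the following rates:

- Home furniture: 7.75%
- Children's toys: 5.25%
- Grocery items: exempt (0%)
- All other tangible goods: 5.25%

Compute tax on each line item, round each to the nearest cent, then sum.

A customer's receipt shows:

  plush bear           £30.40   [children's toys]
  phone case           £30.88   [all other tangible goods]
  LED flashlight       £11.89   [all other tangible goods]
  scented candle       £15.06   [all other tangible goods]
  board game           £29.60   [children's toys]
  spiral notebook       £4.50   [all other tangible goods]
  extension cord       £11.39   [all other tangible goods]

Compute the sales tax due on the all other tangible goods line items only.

£3.87

Phone case £30.88: all other tangible goods → 5.25% → £1.62
LED flashlight £11.89: all other tangible goods → 5.25% → £0.62
Scented candle £15.06: all other tangible goods → 5.25% → £0.79
Spiral notebook £4.50: all other tangible goods → 5.25% → £0.24
Extension cord £11.39: all other tangible goods → 5.25% → £0.60
Tax on all other tangible goods = £1.62 + £0.62 + £0.79 + £0.24 + £0.60 = £3.87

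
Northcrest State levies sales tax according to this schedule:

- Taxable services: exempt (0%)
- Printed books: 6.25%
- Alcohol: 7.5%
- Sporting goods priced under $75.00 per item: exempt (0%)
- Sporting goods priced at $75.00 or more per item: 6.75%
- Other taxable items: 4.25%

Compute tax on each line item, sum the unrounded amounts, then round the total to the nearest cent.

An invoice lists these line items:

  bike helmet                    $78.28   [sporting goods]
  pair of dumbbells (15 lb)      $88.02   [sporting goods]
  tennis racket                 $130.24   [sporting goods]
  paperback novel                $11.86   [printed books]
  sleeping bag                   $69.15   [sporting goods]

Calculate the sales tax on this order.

$20.76

Bike helmet $78.28: sporting goods, $75.00 or more → 6.75% → $5.2839
Pair of dumbbells (15 lb) $88.02: sporting goods, $75.00 or more → 6.75% → $5.94135
Tennis racket $130.24: sporting goods, $75.00 or more → 6.75% → $8.7912
Paperback novel $11.86: printed books → 6.25% → $0.74125
Sleeping bag $69.15: sporting goods, under $75.00 → 0% → $0.00
Unrounded tax sum = $20.7577 → $20.76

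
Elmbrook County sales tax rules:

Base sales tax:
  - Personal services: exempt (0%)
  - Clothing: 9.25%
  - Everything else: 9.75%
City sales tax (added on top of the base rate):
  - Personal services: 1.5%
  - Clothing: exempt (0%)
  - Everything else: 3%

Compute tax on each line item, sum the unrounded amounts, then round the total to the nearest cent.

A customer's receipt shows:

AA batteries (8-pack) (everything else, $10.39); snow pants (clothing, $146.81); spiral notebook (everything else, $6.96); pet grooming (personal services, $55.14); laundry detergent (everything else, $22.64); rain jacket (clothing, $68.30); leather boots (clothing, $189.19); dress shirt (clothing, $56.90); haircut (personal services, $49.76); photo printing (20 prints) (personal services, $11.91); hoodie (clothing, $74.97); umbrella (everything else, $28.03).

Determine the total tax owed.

AA batteries (8-pack) $10.39: everything else → 9.75% + 3% city = 12.75% → $1.324725
Snow pants $146.81: clothing → 9.25% + 0% city = 9.25% → $13.579925
Spiral notebook $6.96: everything else → 9.75% + 3% city = 12.75% → $0.8874
Pet grooming $55.14: personal services → 0% + 1.5% city = 1.5% → $0.8271
Laundry detergent $22.64: everything else → 9.75% + 3% city = 12.75% → $2.8866
Rain jacket $68.30: clothing → 9.25% + 0% city = 9.25% → $6.31775
Leather boots $189.19: clothing → 9.25% + 0% city = 9.25% → $17.500075
Dress shirt $56.90: clothing → 9.25% + 0% city = 9.25% → $5.26325
Haircut $49.76: personal services → 0% + 1.5% city = 1.5% → $0.7464
Photo printing (20 prints) $11.91: personal services → 0% + 1.5% city = 1.5% → $0.17865
Hoodie $74.97: clothing → 9.25% + 0% city = 9.25% → $6.934725
Umbrella $28.03: everything else → 9.75% + 3% city = 12.75% → $3.573825
Unrounded tax sum = $60.020425 → $60.02

$60.02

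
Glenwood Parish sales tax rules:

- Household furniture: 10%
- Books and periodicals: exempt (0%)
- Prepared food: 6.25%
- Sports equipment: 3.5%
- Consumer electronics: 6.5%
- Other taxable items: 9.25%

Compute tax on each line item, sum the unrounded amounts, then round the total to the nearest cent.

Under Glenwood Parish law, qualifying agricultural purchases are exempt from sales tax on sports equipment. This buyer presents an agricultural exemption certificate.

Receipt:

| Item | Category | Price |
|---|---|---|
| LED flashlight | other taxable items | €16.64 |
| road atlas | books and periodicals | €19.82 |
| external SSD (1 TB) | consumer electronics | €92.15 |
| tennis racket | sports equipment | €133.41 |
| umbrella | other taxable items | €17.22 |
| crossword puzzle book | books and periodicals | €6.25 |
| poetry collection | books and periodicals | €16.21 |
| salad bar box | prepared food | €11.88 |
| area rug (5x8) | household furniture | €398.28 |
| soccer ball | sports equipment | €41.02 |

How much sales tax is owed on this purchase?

€49.69

LED flashlight €16.64: other taxable items → 9.25% → €1.5392
Road atlas €19.82: books and periodicals → 0% → €0.00
External SSD (1 TB) €92.15: consumer electronics → 6.5% → €5.98975
Tennis racket €133.41: sports equipment, buyer-exempt → 0% → €0.00
Umbrella €17.22: other taxable items → 9.25% → €1.59285
Crossword puzzle book €6.25: books and periodicals → 0% → €0.00
Poetry collection €16.21: books and periodicals → 0% → €0.00
Salad bar box €11.88: prepared food → 6.25% → €0.7425
Area rug (5x8) €398.28: household furniture → 10% → €39.828
Soccer ball €41.02: sports equipment, buyer-exempt → 0% → €0.00
Unrounded tax sum = €49.6923 → €49.69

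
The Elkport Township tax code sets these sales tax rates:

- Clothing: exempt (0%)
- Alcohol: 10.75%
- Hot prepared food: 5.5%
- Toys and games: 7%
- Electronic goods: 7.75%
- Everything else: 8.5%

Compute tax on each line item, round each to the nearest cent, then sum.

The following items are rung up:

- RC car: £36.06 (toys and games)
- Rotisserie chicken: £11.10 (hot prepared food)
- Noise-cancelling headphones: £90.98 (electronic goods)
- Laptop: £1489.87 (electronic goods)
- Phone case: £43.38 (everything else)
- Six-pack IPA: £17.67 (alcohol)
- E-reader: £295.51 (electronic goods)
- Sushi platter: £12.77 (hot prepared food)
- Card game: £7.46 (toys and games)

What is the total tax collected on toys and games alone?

RC car £36.06: toys and games → 7% → £2.52
Card game £7.46: toys and games → 7% → £0.52
Tax on toys and games = £2.52 + £0.52 = £3.04

£3.04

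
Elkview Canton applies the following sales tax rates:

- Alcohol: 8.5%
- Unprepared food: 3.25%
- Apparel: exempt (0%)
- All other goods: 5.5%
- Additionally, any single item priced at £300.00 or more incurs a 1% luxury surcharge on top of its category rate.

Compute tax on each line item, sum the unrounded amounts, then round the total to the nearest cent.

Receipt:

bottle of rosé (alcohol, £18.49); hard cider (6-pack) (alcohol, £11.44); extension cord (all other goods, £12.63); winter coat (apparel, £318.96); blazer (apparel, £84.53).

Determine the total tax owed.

£6.43

Bottle of rosé £18.49: alcohol → 8.5% → £1.57165
Hard cider (6-pack) £11.44: alcohol → 8.5% → £0.9724
Extension cord £12.63: all other goods → 5.5% → £0.69465
Winter coat £318.96: apparel → 0% + 1% surcharge = 1% → £3.1896
Blazer £84.53: apparel → 0% → £0.00
Unrounded tax sum = £6.4283 → £6.43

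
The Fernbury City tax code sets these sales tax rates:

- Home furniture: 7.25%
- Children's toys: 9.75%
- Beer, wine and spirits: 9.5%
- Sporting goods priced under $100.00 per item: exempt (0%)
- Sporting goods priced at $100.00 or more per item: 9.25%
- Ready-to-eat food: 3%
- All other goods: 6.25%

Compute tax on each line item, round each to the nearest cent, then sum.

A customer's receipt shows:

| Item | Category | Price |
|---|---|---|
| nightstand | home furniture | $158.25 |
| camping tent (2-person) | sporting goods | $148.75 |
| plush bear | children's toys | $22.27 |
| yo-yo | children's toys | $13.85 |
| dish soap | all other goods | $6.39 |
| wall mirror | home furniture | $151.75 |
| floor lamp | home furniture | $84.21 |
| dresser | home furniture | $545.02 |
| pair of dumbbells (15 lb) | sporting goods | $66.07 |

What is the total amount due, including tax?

$1282.33

Nightstand $158.25: home furniture → 7.25% → $11.47
Camping tent (2-person) $148.75: sporting goods, $100.00 or more → 9.25% → $13.76
Plush bear $22.27: children's toys → 9.75% → $2.17
Yo-yo $13.85: children's toys → 9.75% → $1.35
Dish soap $6.39: all other goods → 6.25% → $0.40
Wall mirror $151.75: home furniture → 7.25% → $11.00
Floor lamp $84.21: home furniture → 7.25% → $6.11
Dresser $545.02: home furniture → 7.25% → $39.51
Pair of dumbbells (15 lb) $66.07: sporting goods, under $100.00 → 0% → $0.00
Subtotal = $1196.56; tax = $85.77; total due = $1282.33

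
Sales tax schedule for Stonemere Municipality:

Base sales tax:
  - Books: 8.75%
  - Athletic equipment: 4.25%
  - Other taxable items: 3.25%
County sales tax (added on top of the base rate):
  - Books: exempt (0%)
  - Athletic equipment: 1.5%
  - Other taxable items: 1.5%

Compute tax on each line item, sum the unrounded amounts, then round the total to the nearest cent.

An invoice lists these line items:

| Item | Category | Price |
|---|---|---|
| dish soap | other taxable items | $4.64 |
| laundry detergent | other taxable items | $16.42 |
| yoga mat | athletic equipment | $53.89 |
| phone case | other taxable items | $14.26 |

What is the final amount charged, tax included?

Dish soap $4.64: other taxable items → 3.25% + 1.5% county = 4.75% → $0.2204
Laundry detergent $16.42: other taxable items → 3.25% + 1.5% county = 4.75% → $0.77995
Yoga mat $53.89: athletic equipment → 4.25% + 1.5% county = 5.75% → $3.098675
Phone case $14.26: other taxable items → 3.25% + 1.5% county = 4.75% → $0.67735
Subtotal = $89.21; unrounded tax = $4.776375 → $4.78; total due = $93.99

$93.99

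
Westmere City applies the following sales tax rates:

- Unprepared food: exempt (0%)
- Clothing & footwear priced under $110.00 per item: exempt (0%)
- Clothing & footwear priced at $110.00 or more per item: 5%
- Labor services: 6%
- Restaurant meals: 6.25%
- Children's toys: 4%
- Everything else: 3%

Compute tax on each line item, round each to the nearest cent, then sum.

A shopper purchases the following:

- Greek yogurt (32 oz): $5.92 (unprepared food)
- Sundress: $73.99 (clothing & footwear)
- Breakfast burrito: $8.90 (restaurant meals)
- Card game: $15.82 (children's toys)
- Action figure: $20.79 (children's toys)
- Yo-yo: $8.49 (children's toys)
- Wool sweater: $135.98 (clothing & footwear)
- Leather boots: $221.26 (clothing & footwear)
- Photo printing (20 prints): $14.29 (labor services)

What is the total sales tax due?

Greek yogurt (32 oz) $5.92: unprepared food → 0% → $0.00
Sundress $73.99: clothing & footwear, under $110.00 → 0% → $0.00
Breakfast burrito $8.90: restaurant meals → 6.25% → $0.56
Card game $15.82: children's toys → 4% → $0.63
Action figure $20.79: children's toys → 4% → $0.83
Yo-yo $8.49: children's toys → 4% → $0.34
Wool sweater $135.98: clothing & footwear, $110.00 or more → 5% → $6.80
Leather boots $221.26: clothing & footwear, $110.00 or more → 5% → $11.06
Photo printing (20 prints) $14.29: labor services → 6% → $0.86
Total tax = $0.56 + $0.63 + $0.83 + $0.34 + $6.80 + $11.06 + $0.86 = $21.08

$21.08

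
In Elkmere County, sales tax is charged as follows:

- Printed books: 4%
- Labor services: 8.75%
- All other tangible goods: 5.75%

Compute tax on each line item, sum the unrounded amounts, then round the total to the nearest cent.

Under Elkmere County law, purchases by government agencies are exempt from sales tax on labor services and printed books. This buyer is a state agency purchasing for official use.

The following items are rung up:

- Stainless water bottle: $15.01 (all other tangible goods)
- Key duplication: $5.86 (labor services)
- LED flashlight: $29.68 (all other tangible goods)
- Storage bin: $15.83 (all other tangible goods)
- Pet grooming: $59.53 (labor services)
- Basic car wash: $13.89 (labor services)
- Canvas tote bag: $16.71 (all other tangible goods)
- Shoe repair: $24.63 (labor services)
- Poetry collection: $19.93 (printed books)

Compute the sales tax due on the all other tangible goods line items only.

Stainless water bottle $15.01: all other tangible goods → 5.75% → $0.863075
LED flashlight $29.68: all other tangible goods → 5.75% → $1.7066
Storage bin $15.83: all other tangible goods → 5.75% → $0.910225
Canvas tote bag $16.71: all other tangible goods → 5.75% → $0.960825
Tax on all other tangible goods: unrounded sum = $4.440725 → $4.44

$4.44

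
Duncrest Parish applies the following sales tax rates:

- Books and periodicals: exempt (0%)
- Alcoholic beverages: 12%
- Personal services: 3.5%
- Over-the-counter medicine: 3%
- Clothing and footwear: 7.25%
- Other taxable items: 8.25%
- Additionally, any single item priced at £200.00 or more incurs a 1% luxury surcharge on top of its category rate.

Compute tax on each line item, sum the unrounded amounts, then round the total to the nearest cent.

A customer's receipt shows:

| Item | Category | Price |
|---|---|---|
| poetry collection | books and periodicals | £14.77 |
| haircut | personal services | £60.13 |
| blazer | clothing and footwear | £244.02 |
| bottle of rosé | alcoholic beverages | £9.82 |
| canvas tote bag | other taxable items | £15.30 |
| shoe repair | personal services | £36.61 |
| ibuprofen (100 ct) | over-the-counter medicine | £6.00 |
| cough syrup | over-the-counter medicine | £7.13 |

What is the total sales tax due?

£26.35

Poetry collection £14.77: books and periodicals → 0% → £0.00
Haircut £60.13: personal services → 3.5% → £2.10455
Blazer £244.02: clothing and footwear → 7.25% + 1% surcharge = 8.25% → £20.13165
Bottle of rosé £9.82: alcoholic beverages → 12% → £1.1784
Canvas tote bag £15.30: other taxable items → 8.25% → £1.26225
Shoe repair £36.61: personal services → 3.5% → £1.28135
Ibuprofen (100 ct) £6.00: over-the-counter medicine → 3% → £0.18
Cough syrup £7.13: over-the-counter medicine → 3% → £0.2139
Unrounded tax sum = £26.3521 → £26.35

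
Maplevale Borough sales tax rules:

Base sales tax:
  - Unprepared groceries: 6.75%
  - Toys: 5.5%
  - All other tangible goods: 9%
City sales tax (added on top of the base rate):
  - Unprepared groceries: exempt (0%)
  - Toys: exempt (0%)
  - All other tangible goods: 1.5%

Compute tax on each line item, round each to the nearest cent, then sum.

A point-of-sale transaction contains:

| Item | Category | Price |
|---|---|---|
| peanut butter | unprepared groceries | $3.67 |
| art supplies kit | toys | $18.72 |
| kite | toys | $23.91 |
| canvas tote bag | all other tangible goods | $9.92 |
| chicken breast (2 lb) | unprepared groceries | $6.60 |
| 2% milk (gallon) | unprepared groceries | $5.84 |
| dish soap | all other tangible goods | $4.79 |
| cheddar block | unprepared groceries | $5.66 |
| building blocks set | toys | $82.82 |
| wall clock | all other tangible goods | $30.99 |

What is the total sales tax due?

Peanut butter $3.67: unprepared groceries → 6.75% + 0% city = 6.75% → $0.25
Art supplies kit $18.72: toys → 5.5% + 0% city = 5.5% → $1.03
Kite $23.91: toys → 5.5% + 0% city = 5.5% → $1.32
Canvas tote bag $9.92: all other tangible goods → 9% + 1.5% city = 10.5% → $1.04
Chicken breast (2 lb) $6.60: unprepared groceries → 6.75% + 0% city = 6.75% → $0.45
2% milk (gallon) $5.84: unprepared groceries → 6.75% + 0% city = 6.75% → $0.39
Dish soap $4.79: all other tangible goods → 9% + 1.5% city = 10.5% → $0.50
Cheddar block $5.66: unprepared groceries → 6.75% + 0% city = 6.75% → $0.38
Building blocks set $82.82: toys → 5.5% + 0% city = 5.5% → $4.56
Wall clock $30.99: all other tangible goods → 9% + 1.5% city = 10.5% → $3.25
Total tax = $0.25 + $1.03 + $1.32 + $1.04 + $0.45 + $0.39 + $0.50 + $0.38 + $4.56 + $3.25 = $13.17

$13.17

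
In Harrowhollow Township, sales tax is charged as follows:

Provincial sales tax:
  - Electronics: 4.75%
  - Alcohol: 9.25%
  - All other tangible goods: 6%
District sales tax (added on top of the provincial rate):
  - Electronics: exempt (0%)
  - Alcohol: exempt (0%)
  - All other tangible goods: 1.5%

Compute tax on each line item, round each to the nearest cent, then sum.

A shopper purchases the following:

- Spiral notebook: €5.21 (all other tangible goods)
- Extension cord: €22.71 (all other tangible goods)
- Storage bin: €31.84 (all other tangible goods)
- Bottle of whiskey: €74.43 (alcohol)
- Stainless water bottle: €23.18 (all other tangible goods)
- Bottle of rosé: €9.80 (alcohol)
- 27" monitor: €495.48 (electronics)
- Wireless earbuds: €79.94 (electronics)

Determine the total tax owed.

Spiral notebook €5.21: all other tangible goods → 6% + 1.5% district = 7.5% → €0.39
Extension cord €22.71: all other tangible goods → 6% + 1.5% district = 7.5% → €1.70
Storage bin €31.84: all other tangible goods → 6% + 1.5% district = 7.5% → €2.39
Bottle of whiskey €74.43: alcohol → 9.25% + 0% district = 9.25% → €6.88
Stainless water bottle €23.18: all other tangible goods → 6% + 1.5% district = 7.5% → €1.74
Bottle of rosé €9.80: alcohol → 9.25% + 0% district = 9.25% → €0.91
27" monitor €495.48: electronics → 4.75% + 0% district = 4.75% → €23.54
Wireless earbuds €79.94: electronics → 4.75% + 0% district = 4.75% → €3.80
Total tax = €0.39 + €1.70 + €2.39 + €6.88 + €1.74 + €0.91 + €23.54 + €3.80 = €41.35

€41.35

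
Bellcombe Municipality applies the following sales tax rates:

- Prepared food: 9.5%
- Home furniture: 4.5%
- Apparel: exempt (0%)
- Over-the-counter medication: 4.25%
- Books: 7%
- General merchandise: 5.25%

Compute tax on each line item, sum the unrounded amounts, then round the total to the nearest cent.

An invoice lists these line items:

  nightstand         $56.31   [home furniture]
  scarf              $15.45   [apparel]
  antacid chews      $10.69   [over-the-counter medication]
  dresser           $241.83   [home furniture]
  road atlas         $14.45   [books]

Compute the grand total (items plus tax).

Nightstand $56.31: home furniture → 4.5% → $2.53395
Scarf $15.45: apparel → 0% → $0.00
Antacid chews $10.69: over-the-counter medication → 4.25% → $0.454325
Dresser $241.83: home furniture → 4.5% → $10.88235
Road atlas $14.45: books → 7% → $1.0115
Subtotal = $338.73; unrounded tax = $14.882125 → $14.88; total due = $353.61

$353.61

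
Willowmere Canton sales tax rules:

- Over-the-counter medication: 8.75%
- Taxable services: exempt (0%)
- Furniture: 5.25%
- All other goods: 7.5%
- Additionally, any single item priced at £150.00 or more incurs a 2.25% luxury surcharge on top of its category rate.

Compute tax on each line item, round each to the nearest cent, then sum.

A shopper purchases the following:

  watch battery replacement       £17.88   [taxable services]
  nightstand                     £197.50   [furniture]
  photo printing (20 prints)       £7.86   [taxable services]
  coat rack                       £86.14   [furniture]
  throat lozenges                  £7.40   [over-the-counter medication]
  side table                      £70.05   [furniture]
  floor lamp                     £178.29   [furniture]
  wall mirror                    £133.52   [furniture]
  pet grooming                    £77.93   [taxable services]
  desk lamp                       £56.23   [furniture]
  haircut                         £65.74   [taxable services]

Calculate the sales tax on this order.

£46.99

Watch battery replacement £17.88: taxable services → 0% → £0.00
Nightstand £197.50: furniture → 5.25% + 2.25% surcharge = 7.5% → £14.81
Photo printing (20 prints) £7.86: taxable services → 0% → £0.00
Coat rack £86.14: furniture → 5.25% → £4.52
Throat lozenges £7.40: over-the-counter medication → 8.75% → £0.65
Side table £70.05: furniture → 5.25% → £3.68
Floor lamp £178.29: furniture → 5.25% + 2.25% surcharge = 7.5% → £13.37
Wall mirror £133.52: furniture → 5.25% → £7.01
Pet grooming £77.93: taxable services → 0% → £0.00
Desk lamp £56.23: furniture → 5.25% → £2.95
Haircut £65.74: taxable services → 0% → £0.00
Total tax = £14.81 + £4.52 + £0.65 + £3.68 + £13.37 + £7.01 + £2.95 = £46.99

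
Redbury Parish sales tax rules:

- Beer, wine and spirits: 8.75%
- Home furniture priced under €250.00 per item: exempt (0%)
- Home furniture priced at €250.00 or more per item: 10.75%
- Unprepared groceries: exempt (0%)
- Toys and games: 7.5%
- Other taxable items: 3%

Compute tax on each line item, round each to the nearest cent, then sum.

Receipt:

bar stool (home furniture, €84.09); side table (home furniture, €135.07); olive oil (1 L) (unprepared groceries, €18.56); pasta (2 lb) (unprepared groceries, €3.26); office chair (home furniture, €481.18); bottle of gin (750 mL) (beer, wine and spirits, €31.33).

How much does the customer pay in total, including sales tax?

€807.96

Bar stool €84.09: home furniture, under €250.00 → 0% → €0.00
Side table €135.07: home furniture, under €250.00 → 0% → €0.00
Olive oil (1 L) €18.56: unprepared groceries → 0% → €0.00
Pasta (2 lb) €3.26: unprepared groceries → 0% → €0.00
Office chair €481.18: home furniture, €250.00 or more → 10.75% → €51.73
Bottle of gin (750 mL) €31.33: beer, wine and spirits → 8.75% → €2.74
Subtotal = €753.49; tax = €54.47; total due = €807.96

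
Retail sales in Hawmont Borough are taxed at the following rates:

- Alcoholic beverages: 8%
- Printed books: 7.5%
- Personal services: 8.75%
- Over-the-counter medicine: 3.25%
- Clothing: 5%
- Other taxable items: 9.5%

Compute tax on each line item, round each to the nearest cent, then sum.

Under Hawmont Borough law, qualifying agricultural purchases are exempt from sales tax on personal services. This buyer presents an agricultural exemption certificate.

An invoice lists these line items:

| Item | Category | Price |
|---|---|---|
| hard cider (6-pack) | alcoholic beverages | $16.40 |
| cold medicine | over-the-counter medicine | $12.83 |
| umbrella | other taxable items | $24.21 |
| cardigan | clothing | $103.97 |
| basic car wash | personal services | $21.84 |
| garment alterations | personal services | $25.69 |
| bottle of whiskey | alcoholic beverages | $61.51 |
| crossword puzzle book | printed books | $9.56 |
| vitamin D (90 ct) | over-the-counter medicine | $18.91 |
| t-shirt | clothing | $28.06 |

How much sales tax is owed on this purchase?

$16.88

Hard cider (6-pack) $16.40: alcoholic beverages → 8% → $1.31
Cold medicine $12.83: over-the-counter medicine → 3.25% → $0.42
Umbrella $24.21: other taxable items → 9.5% → $2.30
Cardigan $103.97: clothing → 5% → $5.20
Basic car wash $21.84: personal services, buyer-exempt → 0% → $0.00
Garment alterations $25.69: personal services, buyer-exempt → 0% → $0.00
Bottle of whiskey $61.51: alcoholic beverages → 8% → $4.92
Crossword puzzle book $9.56: printed books → 7.5% → $0.72
Vitamin D (90 ct) $18.91: over-the-counter medicine → 3.25% → $0.61
T-shirt $28.06: clothing → 5% → $1.40
Total tax = $1.31 + $0.42 + $2.30 + $5.20 + $4.92 + $0.72 + $0.61 + $1.40 = $16.88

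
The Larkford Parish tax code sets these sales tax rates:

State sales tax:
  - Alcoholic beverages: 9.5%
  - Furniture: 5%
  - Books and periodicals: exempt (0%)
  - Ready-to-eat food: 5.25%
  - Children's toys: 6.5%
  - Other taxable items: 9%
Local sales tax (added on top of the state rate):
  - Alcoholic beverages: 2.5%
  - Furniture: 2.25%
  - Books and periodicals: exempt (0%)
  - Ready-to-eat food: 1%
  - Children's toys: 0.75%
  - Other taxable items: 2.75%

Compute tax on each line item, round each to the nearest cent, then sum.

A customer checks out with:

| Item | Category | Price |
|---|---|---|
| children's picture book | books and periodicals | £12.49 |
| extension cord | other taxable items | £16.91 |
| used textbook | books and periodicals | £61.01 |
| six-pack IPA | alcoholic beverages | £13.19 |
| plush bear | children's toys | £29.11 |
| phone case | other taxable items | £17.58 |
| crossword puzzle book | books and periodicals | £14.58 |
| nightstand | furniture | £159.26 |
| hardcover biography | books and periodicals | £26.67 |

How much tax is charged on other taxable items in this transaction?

Extension cord £16.91: other taxable items → 9% + 2.75% local = 11.75% → £1.99
Phone case £17.58: other taxable items → 9% + 2.75% local = 11.75% → £2.07
Tax on other taxable items = £1.99 + £2.07 = £4.06

£4.06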